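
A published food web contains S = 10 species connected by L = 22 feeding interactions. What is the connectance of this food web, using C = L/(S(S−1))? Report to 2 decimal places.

The web has S = 10 species and L = 22 feeding links.
C = L / (S(S−1)) = 22 / 90 = 0.2444 ≈ 0.24.

C = 0.24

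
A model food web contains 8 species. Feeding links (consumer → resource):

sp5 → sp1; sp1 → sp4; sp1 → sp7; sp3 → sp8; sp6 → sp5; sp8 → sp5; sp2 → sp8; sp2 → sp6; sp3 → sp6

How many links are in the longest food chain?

One longest chain: sp4 → sp1 → sp5 → sp8 → sp2.
It has 5 species and 4 links.

4 links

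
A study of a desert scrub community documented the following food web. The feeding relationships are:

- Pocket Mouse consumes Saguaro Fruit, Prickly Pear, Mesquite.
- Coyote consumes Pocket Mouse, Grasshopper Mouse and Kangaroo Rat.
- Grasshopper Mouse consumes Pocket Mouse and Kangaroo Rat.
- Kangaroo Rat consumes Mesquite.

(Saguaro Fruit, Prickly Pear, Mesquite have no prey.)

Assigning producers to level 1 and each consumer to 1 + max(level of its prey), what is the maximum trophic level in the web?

4

Producers (level 1): Saguaro Fruit, Prickly Pear, Mesquite.
Mesquite → Kangaroo Rat → Grasshopper Mouse → Coyote gives Coyote level 4.
No species has a prey at level 4, so no species reaches level 5.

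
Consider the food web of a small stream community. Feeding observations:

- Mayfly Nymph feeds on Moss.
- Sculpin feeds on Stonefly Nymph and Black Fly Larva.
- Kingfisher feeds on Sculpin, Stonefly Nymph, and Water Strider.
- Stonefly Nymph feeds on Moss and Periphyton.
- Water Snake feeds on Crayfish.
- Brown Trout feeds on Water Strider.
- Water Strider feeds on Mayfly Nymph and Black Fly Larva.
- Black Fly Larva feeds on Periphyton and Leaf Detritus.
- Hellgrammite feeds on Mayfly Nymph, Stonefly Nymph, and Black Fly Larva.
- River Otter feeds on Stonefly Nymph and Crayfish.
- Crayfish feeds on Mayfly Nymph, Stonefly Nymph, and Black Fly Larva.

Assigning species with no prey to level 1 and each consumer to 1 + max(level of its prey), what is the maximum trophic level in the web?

4

Basal resources (level 1): Moss, Periphyton, Leaf Detritus.
Moss → Stonefly Nymph → Sculpin → Kingfisher gives Kingfisher level 4.
No species has a prey at level 4, so no species reaches level 5.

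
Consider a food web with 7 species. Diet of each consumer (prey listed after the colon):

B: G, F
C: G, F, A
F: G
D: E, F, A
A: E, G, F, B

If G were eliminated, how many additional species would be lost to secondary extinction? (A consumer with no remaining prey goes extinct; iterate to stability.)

2

Remove G.
Round 1: F (all prey gone) → extinct.
Round 2: B (all prey gone) → extinct.
No further losses. Total secondary extinctions: 2.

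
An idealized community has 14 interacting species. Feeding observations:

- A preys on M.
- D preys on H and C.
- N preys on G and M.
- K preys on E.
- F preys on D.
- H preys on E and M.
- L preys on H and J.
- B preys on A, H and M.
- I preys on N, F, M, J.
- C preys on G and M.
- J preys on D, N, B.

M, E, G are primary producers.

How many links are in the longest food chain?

4 links

One longest chain: M → C → D → J → L.
It has 5 species and 4 links.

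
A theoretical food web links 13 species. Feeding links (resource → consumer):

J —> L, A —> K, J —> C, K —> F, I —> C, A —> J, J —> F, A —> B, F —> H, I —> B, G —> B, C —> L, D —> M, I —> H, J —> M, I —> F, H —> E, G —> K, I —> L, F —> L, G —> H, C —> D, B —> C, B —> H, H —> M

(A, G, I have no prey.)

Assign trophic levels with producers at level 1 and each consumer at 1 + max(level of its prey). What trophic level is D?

Trophic level 4

A is a producer → level 1.
J eats A → level 2.
C eats J (level 2); other prey at levels: I 1, B 2 → level 3.
D eats C → level 4.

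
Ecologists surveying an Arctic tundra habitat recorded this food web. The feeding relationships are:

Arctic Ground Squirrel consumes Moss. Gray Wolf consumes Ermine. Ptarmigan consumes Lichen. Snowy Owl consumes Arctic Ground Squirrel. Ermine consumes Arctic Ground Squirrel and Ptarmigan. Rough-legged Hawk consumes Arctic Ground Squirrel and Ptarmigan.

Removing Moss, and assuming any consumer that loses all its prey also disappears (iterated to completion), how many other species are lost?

Remove Moss.
Round 1: Arctic Ground Squirrel (all prey gone) → extinct.
Round 2: Snowy Owl (all prey gone) → extinct.
No further losses. Total secondary extinctions: 2.

2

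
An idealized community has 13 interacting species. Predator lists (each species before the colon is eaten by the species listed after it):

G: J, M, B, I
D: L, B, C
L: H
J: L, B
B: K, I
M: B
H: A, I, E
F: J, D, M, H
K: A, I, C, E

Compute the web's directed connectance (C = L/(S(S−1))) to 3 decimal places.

The web has S = 13 species and L = 24 feeding links.
C = L / (S(S−1)) = 24 / 156 = 0.1538 ≈ 0.154.

C = 0.154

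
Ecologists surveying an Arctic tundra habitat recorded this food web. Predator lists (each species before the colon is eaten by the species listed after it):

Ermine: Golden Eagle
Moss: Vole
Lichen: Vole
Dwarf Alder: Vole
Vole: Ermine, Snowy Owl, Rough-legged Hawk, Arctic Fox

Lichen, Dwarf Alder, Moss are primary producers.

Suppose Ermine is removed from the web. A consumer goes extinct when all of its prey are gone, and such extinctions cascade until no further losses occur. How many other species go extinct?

Remove Ermine.
Round 1: Golden Eagle (all prey gone) → extinct.
No further losses. Total secondary extinctions: 1.

1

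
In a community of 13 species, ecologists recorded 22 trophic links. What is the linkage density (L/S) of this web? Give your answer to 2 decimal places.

There are L = 22 links among S = 13 species.
L/S = 22/13 = 1.6923 ≈ 1.69.

L/S = 1.69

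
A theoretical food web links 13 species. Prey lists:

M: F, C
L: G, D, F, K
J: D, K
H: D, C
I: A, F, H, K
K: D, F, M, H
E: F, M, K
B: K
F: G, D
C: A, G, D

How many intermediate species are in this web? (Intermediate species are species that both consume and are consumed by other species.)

5

Intermediate species (has both prey and predators): F, C, M, H, K.
Count: 5.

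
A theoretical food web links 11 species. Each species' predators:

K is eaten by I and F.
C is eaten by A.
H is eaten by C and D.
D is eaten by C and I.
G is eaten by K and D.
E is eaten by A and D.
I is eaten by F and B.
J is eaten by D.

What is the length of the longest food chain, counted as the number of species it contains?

One longest chain: E → D → C → A.
It has 4 species and 3 links.

4 species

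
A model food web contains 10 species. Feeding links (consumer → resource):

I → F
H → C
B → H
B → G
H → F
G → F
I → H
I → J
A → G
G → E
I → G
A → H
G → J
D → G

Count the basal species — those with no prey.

4

Basal species (no prey listed): F, J, C, E.
Count: 4.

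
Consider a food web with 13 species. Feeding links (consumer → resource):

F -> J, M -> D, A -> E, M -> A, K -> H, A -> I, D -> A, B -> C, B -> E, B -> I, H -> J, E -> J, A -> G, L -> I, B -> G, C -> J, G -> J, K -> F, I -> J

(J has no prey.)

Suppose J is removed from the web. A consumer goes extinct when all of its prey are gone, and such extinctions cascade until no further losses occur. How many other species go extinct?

12

Remove J.
Round 1: C (all prey gone), I (all prey gone), F (all prey gone), G (all prey gone), E (all prey gone), H (all prey gone) → extinct.
Round 2: L (all prey gone), K (all prey gone), B (all prey gone), A (all prey gone) → extinct.
Round 3: D (all prey gone) → extinct.
Round 4: M (all prey gone) → extinct.
No further losses. Total secondary extinctions: 12.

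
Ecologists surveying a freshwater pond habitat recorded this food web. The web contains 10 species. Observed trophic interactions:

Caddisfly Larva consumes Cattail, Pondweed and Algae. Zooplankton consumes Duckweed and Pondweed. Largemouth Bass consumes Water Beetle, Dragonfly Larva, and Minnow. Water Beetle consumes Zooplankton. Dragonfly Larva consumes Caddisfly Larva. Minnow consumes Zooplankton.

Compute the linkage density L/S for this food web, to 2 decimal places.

There are L = 11 links among S = 10 species.
L/S = 11/10 = 1.1000 ≈ 1.10.

L/S = 1.10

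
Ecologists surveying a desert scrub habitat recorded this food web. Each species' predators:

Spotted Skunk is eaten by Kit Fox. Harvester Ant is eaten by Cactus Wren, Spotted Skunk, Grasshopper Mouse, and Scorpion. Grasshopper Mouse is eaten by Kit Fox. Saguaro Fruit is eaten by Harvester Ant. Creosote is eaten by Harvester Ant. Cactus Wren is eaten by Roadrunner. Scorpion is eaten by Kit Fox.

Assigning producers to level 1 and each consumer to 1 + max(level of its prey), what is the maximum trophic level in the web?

Producers (level 1): Saguaro Fruit, Creosote.
Saguaro Fruit → Harvester Ant → Cactus Wren → Roadrunner gives Roadrunner level 4.
No species has a prey at level 4, so no species reaches level 5.

4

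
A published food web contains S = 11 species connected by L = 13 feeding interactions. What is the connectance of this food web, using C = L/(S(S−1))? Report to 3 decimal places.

C = 0.118

The web has S = 11 species and L = 13 feeding links.
C = L / (S(S−1)) = 13 / 110 = 0.1182 ≈ 0.118.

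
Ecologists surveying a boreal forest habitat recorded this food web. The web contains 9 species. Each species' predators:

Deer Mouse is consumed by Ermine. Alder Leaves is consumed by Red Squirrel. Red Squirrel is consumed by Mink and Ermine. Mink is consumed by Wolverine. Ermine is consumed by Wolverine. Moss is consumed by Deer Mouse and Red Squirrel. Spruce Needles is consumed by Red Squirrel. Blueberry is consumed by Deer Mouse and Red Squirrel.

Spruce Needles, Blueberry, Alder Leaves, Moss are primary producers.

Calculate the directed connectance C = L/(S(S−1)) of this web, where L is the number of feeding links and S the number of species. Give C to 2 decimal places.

C = 0.15

The web has S = 9 species and L = 11 feeding links.
C = L / (S(S−1)) = 11 / 72 = 0.1528 ≈ 0.15.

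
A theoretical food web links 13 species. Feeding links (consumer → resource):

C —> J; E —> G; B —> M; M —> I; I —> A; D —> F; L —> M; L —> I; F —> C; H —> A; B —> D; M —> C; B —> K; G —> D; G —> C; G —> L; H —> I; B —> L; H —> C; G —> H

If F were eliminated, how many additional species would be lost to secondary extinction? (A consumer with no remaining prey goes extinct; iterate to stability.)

Remove F.
Round 1: D (all prey gone) → extinct.
No further losses. Total secondary extinctions: 1.

1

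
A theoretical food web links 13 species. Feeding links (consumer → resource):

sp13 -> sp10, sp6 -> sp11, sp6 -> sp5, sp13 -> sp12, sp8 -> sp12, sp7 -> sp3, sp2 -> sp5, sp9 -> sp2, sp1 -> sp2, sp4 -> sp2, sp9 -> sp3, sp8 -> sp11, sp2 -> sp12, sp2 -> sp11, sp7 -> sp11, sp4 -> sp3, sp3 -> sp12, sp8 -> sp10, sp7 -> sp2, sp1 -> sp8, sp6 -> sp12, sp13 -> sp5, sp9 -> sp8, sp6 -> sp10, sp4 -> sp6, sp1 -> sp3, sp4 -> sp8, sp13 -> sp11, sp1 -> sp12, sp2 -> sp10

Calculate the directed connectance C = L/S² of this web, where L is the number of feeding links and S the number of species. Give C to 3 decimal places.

C = 0.178

The web has S = 13 species and L = 30 feeding links.
C = L / S² = 30 / 169 = 0.1775 ≈ 0.178.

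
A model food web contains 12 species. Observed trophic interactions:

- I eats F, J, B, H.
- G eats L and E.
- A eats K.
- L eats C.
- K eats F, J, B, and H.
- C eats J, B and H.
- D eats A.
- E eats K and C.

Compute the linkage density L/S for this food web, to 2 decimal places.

There are L = 18 links among S = 12 species.
L/S = 18/12 = 1.5000 ≈ 1.50.

L/S = 1.50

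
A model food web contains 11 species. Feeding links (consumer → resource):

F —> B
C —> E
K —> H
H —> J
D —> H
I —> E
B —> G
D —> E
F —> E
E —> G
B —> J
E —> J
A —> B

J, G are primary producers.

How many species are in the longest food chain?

3 species

One longest chain: J → H → K.
It has 3 species and 2 links.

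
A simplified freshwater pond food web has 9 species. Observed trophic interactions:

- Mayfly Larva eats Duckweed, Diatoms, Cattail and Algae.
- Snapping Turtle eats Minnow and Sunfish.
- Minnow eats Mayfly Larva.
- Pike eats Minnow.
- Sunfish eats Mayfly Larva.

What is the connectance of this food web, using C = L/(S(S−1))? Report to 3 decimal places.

C = 0.125

The web has S = 9 species and L = 9 feeding links.
C = L / (S(S−1)) = 9 / 72 = 0.1250 ≈ 0.125.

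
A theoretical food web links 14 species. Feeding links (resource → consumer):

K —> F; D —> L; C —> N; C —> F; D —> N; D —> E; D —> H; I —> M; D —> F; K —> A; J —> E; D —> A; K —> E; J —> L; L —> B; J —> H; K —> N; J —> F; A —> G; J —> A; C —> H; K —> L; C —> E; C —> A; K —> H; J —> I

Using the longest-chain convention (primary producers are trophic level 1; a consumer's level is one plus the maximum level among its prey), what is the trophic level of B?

Trophic level 3

K is a producer → level 1.
L eats K (level 1); other prey at levels: D 1, J 1 → level 2.
B eats L → level 3.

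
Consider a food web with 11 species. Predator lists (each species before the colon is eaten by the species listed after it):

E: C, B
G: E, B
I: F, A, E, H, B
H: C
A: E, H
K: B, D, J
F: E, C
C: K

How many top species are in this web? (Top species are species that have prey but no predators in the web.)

Top species (has prey, but nothing eats it): B, D, J.
Count: 3.

3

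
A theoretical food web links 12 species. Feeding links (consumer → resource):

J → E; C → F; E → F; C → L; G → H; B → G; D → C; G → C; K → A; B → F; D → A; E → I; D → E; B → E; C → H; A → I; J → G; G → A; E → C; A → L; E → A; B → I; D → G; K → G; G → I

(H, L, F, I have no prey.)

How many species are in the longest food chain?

One longest chain: H → C → G → B.
It has 4 species and 3 links.

4 species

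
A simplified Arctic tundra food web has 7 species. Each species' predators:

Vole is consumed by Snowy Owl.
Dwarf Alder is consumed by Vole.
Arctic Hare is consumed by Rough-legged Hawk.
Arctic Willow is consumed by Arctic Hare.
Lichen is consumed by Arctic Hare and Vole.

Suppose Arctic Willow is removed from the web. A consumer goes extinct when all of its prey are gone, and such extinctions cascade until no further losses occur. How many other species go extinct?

0

Remove Arctic Willow.
Every predator of it retains at least one other prey: Arctic Hare still has Lichen.
No consumer loses all prey, so no secondary extinctions occur.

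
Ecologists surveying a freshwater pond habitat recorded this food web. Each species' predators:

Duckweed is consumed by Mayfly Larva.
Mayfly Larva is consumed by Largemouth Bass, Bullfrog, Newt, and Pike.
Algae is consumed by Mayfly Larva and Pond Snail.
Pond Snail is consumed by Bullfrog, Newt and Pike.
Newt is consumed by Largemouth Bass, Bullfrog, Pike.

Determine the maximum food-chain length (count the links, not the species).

One longest chain: Algae → Pond Snail → Newt → Largemouth Bass.
It has 4 species and 3 links.

3 links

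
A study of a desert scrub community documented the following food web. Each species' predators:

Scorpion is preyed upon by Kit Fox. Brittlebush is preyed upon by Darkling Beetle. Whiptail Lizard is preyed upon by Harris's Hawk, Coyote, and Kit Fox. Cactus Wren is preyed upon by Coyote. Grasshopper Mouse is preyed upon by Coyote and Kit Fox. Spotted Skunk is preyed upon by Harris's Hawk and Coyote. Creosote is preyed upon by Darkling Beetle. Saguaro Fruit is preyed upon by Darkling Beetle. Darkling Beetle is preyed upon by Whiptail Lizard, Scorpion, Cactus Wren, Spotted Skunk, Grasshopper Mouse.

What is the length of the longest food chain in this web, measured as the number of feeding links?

3 links

One longest chain: Creosote → Darkling Beetle → Spotted Skunk → Harris's Hawk.
It has 4 species and 3 links.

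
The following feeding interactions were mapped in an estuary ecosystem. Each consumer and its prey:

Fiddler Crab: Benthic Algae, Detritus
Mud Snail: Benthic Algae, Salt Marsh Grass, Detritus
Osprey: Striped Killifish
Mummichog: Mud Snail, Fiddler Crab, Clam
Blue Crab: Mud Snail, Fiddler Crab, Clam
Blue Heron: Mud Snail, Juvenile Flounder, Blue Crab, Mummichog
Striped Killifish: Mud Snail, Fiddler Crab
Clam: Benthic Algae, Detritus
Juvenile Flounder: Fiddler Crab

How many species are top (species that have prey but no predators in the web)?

Top species (has prey, but nothing eats it): Osprey, Blue Heron.
Count: 2.

2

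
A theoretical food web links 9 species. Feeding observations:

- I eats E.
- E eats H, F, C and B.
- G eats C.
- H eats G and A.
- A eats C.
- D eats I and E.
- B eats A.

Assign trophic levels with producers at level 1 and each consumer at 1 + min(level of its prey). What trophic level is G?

Trophic level 2

C is a producer → level 1.
G eats C → level 2.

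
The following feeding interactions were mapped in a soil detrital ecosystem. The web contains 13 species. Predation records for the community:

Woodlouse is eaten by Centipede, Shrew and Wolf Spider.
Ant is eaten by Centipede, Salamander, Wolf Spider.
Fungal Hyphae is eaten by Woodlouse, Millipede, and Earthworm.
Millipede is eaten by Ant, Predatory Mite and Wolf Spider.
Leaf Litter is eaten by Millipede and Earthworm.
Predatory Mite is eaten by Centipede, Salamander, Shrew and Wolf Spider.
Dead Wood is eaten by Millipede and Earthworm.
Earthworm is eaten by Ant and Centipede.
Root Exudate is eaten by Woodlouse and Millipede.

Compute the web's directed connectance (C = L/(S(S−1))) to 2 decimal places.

The web has S = 13 species and L = 24 feeding links.
C = L / (S(S−1)) = 24 / 156 = 0.1538 ≈ 0.15.

C = 0.15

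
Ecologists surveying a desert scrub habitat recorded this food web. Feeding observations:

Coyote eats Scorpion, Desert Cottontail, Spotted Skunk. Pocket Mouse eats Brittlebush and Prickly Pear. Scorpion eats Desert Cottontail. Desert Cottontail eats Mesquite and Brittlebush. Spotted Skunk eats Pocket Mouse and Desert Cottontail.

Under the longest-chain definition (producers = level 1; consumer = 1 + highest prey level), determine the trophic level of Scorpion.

Trophic level 3

Brittlebush is a producer → level 1.
Desert Cottontail eats Brittlebush (level 1); other prey at levels: Mesquite 1 → level 2.
Scorpion eats Desert Cottontail → level 3.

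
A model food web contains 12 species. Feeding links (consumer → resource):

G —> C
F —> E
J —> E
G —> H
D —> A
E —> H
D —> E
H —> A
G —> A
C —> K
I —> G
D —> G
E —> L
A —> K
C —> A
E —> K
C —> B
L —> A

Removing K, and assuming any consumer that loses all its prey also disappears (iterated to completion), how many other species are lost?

6

Remove K.
Round 1: A (all prey gone) → extinct.
Round 2: H (all prey gone), L (all prey gone) → extinct.
Round 3: E (all prey gone) → extinct.
Round 4: J (all prey gone), F (all prey gone) → extinct.
No further losses. Total secondary extinctions: 6.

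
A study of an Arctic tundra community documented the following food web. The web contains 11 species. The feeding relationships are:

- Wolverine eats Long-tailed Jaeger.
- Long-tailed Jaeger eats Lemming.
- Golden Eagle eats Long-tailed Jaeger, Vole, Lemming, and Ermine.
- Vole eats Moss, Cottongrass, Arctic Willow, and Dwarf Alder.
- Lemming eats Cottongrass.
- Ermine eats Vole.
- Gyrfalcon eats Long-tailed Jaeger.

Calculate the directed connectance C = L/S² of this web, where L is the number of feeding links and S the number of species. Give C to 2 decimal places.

The web has S = 11 species and L = 13 feeding links.
C = L / S² = 13 / 121 = 0.1074 ≈ 0.11.

C = 0.11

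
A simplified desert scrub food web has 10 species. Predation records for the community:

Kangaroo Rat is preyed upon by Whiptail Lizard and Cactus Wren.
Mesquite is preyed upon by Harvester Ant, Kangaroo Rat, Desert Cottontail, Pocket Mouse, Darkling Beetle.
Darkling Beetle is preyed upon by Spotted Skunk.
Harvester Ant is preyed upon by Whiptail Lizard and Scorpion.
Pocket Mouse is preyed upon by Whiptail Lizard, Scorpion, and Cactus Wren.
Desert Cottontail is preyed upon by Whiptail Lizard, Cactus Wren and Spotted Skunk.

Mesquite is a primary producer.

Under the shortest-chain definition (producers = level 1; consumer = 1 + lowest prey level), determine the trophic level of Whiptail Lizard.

Mesquite is a producer → level 1.
Desert Cottontail eats Mesquite → level 2.
Whiptail Lizard eats Desert Cottontail → level 3.
No prey of Whiptail Lizard is below level 2, so 3 is the minimum.

Trophic level 3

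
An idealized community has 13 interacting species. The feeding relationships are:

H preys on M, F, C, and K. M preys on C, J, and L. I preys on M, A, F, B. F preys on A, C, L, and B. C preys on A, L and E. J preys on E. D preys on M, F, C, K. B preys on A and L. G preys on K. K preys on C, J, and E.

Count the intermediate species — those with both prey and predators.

Intermediate species (has both prey and predators): B, C, J, K, M, F.
Count: 6.

6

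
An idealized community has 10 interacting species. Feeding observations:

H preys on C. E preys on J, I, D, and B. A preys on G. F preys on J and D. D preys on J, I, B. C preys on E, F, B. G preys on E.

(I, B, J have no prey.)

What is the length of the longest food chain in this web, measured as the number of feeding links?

4 links

One longest chain: I → D → F → C → H.
It has 5 species and 4 links.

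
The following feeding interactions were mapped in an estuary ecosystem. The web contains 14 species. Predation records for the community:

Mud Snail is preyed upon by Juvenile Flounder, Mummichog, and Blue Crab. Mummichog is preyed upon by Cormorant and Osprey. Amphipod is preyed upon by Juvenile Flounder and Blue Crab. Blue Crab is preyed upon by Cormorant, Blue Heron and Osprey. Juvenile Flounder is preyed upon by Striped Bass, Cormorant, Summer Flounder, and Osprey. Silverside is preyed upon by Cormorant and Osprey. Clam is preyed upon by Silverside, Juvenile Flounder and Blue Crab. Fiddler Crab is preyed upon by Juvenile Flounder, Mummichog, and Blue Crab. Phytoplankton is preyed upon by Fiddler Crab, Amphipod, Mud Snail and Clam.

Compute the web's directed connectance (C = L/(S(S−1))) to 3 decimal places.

C = 0.143

The web has S = 14 species and L = 26 feeding links.
C = L / (S(S−1)) = 26 / 182 = 0.1429 ≈ 0.143.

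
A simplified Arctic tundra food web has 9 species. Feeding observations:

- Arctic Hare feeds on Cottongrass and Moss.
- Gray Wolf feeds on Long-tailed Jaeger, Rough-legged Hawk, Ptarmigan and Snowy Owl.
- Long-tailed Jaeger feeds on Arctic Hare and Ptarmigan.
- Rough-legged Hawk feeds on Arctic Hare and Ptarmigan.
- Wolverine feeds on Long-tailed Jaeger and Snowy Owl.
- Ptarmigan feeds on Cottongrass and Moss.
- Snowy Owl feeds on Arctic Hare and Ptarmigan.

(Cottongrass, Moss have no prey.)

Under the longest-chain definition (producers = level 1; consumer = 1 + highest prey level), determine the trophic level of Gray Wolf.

Trophic level 4

Cottongrass is a producer → level 1.
Arctic Hare eats Cottongrass (level 1); other prey at levels: Moss 1 → level 2.
Snowy Owl eats Arctic Hare (level 2); other prey at levels: Ptarmigan 2 → level 3.
Gray Wolf eats Snowy Owl (level 3); other prey at levels: Ptarmigan 2, Long-tailed Jaeger 3, Rough-legged Hawk 3 → level 4.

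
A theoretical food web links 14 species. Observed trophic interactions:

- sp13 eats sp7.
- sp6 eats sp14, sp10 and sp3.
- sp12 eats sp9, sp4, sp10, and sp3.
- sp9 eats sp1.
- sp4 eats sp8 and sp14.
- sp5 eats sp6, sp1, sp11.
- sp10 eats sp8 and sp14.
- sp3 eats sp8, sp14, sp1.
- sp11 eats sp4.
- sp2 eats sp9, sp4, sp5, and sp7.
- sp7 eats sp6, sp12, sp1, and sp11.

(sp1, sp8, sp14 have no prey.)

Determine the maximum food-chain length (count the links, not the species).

4 links

One longest chain: sp1 → sp9 → sp12 → sp7 → sp13.
It has 5 species and 4 links.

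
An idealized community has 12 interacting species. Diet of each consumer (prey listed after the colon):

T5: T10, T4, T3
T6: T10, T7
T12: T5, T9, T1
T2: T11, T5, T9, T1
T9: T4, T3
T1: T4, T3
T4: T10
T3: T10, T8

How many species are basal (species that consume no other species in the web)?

Basal species (no prey listed): T10, T8, T11, T7.
Count: 4.

4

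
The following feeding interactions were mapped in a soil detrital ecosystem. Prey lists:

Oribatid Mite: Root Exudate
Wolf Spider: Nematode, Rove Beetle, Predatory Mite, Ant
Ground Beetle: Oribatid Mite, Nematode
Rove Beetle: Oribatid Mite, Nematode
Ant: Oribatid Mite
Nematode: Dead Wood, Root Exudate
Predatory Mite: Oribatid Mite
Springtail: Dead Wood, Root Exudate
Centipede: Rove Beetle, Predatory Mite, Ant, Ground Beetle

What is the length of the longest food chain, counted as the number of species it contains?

One longest chain: Root Exudate → Oribatid Mite → Ground Beetle → Centipede.
It has 4 species and 3 links.

4 species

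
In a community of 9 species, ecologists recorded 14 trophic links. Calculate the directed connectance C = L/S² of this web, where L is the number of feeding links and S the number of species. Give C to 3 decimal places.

C = 0.173

The web has S = 9 species and L = 14 feeding links.
C = L / S² = 14 / 81 = 0.1728 ≈ 0.173.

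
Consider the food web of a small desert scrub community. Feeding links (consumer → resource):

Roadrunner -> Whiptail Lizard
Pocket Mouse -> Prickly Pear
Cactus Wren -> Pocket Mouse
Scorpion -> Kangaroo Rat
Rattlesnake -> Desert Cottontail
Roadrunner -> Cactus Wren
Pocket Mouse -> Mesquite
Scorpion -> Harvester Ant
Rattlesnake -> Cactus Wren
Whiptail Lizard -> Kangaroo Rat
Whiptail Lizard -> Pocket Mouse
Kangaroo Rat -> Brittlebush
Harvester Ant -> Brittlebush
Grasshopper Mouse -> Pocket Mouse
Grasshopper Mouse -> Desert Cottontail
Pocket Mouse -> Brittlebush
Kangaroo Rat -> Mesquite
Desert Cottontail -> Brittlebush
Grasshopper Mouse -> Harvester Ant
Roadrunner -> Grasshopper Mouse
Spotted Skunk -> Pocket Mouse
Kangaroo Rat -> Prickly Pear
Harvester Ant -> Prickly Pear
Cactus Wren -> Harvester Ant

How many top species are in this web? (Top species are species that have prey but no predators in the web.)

Top species (has prey, but nothing eats it): Scorpion, Spotted Skunk, Rattlesnake, Roadrunner.
Count: 4.

4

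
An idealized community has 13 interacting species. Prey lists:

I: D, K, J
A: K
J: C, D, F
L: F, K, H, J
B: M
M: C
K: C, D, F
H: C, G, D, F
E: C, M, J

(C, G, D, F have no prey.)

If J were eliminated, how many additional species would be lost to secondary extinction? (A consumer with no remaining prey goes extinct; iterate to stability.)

0

Remove J.
Every predator of it retains at least one other prey: I still has D, K; L still has F, K, H; E still has C, M.
No consumer loses all prey, so no secondary extinctions occur.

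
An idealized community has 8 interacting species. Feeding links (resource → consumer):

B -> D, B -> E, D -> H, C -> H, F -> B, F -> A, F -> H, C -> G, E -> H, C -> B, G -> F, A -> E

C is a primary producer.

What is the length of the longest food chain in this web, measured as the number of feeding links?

5 links

One longest chain: C → G → F → B → D → H.
It has 6 species and 5 links.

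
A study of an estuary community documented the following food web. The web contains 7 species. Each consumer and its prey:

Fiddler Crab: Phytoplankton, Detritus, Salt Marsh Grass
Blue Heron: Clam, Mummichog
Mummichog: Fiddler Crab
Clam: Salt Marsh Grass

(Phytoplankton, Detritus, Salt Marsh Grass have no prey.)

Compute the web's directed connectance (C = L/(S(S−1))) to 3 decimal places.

The web has S = 7 species and L = 7 feeding links.
C = L / (S(S−1)) = 7 / 42 = 0.1667 ≈ 0.167.

C = 0.167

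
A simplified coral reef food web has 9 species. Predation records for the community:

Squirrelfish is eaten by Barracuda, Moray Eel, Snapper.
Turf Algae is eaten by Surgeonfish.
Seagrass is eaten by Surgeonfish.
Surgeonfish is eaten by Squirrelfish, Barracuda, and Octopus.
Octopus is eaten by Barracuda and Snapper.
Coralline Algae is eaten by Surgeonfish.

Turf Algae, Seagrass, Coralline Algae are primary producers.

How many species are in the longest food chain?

One longest chain: Turf Algae → Surgeonfish → Squirrelfish → Moray Eel.
It has 4 species and 3 links.

4 species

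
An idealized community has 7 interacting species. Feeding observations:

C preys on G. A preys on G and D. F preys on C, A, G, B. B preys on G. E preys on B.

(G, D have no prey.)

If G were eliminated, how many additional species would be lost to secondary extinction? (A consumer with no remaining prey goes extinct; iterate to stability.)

Remove G.
Round 1: B (all prey gone), C (all prey gone) → extinct.
Round 2: E (all prey gone) → extinct.
No further losses. Total secondary extinctions: 3.

3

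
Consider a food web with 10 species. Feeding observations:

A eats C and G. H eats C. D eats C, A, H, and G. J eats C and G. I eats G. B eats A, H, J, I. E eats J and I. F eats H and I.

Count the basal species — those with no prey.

2

Basal species (no prey listed): C, G.
Count: 2.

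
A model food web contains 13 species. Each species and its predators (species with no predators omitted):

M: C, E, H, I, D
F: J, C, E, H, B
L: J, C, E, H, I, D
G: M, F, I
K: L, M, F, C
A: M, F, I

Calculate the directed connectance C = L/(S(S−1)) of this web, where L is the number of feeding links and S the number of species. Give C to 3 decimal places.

The web has S = 13 species and L = 26 feeding links.
C = L / (S(S−1)) = 26 / 156 = 0.1667 ≈ 0.167.

C = 0.167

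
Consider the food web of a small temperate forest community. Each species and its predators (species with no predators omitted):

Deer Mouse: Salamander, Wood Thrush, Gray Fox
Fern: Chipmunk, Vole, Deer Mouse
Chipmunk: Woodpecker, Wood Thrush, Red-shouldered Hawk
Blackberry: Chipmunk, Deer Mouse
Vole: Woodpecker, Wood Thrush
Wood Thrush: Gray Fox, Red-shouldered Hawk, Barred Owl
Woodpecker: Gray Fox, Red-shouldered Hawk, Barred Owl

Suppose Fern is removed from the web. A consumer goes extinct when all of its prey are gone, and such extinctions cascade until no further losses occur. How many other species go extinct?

Remove Fern.
Round 1: Vole (all prey gone) → extinct.
No further losses. Total secondary extinctions: 1.

1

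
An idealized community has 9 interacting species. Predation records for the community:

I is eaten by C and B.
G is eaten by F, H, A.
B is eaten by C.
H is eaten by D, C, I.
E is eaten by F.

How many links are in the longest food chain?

One longest chain: G → H → I → B → C.
It has 5 species and 4 links.

4 links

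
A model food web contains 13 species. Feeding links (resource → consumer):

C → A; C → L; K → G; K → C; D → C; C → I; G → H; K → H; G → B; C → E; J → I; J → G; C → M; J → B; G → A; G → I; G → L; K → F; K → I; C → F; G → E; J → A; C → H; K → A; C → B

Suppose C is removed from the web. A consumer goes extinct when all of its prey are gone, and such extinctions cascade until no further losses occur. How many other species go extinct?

Remove C.
Round 1: M (all prey gone) → extinct.
No further losses. Total secondary extinctions: 1.

1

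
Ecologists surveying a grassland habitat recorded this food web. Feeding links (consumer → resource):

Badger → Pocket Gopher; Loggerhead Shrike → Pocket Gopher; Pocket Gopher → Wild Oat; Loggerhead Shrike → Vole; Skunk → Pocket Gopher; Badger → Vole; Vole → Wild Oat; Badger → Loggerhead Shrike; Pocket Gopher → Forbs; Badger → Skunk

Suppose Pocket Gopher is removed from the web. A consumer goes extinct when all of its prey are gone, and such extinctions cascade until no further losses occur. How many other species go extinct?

Remove Pocket Gopher.
Round 1: Skunk (all prey gone) → extinct.
No further losses. Total secondary extinctions: 1.

1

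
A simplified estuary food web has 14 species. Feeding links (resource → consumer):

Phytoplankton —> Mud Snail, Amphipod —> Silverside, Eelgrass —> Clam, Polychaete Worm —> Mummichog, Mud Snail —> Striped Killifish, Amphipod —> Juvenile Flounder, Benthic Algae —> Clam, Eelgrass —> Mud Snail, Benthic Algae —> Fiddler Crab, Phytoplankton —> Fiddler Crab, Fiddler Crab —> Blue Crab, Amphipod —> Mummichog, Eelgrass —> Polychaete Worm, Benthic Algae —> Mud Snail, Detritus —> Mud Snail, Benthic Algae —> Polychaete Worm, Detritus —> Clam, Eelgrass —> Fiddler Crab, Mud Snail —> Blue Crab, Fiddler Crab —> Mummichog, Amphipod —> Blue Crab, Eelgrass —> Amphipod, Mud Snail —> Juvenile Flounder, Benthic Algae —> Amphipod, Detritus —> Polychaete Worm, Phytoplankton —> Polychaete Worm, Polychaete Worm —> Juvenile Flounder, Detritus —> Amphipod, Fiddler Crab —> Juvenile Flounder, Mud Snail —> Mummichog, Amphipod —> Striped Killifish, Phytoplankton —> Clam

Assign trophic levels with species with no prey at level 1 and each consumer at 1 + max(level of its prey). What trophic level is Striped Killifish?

Trophic level 3

Detritus has no prey (basal) → level 1.
Amphipod eats Detritus (level 1); other prey at levels: Eelgrass 1, Benthic Algae 1 → level 2.
Striped Killifish eats Amphipod (level 2); other prey at levels: Mud Snail 2 → level 3.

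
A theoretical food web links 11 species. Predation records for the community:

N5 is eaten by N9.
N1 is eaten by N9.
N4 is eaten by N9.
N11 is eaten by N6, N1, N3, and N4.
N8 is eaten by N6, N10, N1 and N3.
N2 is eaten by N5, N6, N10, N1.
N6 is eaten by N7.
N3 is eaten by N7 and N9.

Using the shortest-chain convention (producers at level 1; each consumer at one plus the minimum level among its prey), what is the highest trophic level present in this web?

3

Producers (level 1): N8, N11, N2.
Following each consumer down to its lowest-level prey: N8 → N6 → N7 (levels 1 through 3).
All prey of N7 (N6 2, N3 2) are at level 2 or above, so N7 is at level 1 + 2 = 3.
Every consumer has at least one prey at level 2 or below, so none exceeds level 3.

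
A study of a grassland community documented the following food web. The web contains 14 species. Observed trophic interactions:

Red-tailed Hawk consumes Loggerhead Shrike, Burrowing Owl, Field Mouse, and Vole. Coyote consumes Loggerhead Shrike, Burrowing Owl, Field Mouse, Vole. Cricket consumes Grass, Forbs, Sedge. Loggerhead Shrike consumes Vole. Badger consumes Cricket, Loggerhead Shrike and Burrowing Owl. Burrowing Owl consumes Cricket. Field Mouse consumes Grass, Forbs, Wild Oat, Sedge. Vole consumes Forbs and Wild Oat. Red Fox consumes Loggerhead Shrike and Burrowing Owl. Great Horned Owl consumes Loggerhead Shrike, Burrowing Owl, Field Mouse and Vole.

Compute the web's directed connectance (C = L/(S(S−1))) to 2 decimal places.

C = 0.15

The web has S = 14 species and L = 28 feeding links.
C = L / (S(S−1)) = 28 / 182 = 0.1538 ≈ 0.15.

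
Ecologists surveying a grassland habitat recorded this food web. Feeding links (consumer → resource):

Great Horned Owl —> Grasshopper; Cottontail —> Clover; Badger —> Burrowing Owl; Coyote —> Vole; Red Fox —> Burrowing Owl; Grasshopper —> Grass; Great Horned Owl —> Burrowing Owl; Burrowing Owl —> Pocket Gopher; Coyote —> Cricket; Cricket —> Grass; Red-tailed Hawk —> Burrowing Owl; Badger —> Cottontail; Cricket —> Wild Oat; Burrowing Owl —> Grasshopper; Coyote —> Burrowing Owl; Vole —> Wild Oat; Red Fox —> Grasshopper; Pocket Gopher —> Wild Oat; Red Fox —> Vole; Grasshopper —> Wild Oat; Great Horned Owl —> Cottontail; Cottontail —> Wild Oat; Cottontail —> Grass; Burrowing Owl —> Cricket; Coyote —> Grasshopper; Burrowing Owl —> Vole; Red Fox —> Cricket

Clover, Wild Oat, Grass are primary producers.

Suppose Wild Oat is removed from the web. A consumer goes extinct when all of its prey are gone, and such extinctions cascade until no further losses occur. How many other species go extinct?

Remove Wild Oat.
Round 1: Vole (all prey gone), Pocket Gopher (all prey gone) → extinct.
No further losses. Total secondary extinctions: 2.

2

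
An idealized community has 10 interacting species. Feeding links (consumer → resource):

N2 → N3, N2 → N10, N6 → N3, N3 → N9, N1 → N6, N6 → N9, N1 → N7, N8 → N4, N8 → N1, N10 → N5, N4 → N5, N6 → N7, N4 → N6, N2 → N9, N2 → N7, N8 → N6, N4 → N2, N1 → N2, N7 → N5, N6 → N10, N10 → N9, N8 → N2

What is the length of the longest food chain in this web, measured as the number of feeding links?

4 links

One longest chain: N5 → N7 → N2 → N1 → N8.
It has 5 species and 4 links.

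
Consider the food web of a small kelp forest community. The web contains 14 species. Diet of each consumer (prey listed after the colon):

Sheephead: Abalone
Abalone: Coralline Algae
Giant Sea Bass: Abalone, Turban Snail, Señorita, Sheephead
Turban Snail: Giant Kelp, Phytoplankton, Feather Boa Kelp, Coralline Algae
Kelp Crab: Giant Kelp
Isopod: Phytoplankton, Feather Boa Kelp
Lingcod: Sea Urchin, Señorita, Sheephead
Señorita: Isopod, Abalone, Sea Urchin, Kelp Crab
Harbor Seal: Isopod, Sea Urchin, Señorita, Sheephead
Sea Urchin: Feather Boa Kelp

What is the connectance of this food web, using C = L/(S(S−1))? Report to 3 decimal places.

C = 0.137

The web has S = 14 species and L = 25 feeding links.
C = L / (S(S−1)) = 25 / 182 = 0.1374 ≈ 0.137.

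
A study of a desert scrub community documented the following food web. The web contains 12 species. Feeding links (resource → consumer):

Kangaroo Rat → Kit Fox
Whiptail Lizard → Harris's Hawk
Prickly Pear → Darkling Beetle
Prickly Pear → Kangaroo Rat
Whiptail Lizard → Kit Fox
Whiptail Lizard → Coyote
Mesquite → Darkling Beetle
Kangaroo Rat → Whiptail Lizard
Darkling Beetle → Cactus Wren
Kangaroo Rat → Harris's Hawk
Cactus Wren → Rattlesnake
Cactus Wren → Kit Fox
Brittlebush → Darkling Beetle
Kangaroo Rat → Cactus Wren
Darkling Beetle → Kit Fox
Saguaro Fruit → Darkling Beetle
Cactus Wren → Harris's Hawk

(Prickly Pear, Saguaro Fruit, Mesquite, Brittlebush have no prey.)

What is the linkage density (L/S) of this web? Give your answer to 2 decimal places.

L/S = 1.42

There are L = 17 links among S = 12 species.
L/S = 17/12 = 1.4167 ≈ 1.42.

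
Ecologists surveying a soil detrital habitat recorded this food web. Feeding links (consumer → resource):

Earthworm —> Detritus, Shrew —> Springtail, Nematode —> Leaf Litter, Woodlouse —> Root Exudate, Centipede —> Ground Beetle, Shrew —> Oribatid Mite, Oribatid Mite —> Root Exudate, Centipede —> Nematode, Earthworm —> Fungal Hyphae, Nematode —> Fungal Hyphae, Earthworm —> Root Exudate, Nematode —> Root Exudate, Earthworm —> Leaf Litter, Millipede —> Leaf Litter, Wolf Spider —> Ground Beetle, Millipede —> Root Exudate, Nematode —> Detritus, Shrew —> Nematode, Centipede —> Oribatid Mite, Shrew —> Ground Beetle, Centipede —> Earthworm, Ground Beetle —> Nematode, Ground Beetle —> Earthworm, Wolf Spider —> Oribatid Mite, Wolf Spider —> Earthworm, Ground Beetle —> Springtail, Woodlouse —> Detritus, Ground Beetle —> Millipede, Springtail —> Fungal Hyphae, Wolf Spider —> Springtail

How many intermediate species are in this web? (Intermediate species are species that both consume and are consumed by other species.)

6

Intermediate species (has both prey and predators): Oribatid Mite, Millipede, Nematode, Earthworm, Springtail, Ground Beetle.
Count: 6.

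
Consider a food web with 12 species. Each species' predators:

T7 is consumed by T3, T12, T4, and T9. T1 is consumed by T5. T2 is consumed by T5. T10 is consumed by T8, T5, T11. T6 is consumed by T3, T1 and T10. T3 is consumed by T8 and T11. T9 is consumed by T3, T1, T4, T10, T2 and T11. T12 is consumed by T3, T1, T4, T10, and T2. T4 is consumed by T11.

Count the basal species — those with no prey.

Basal species (no prey listed): T6, T7.
Count: 2.

2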